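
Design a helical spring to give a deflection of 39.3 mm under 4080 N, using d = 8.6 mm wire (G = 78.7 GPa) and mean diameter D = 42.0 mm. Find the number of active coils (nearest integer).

7

Required rate k = F/δ = 4080/39.3 = 103.82 N/mm
N_a = Gd⁴/(8D³k) = (78.7×10³ × 8.6⁴)/(8 × 42.0³ × 103.82)
    = 4.30495e+08 / 6.15326e+07 = 6.996 → 7 coils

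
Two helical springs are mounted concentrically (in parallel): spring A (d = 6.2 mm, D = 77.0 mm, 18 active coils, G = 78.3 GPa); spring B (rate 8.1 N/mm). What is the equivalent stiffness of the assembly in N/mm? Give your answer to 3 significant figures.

9.86 N/mm

k_A = Gd⁴/(8D³N_a) = (78.3×10³)(6.2⁴)/(8·77.0³·18) = 1.7599 N/mm
Parallel: k_eq = 1.7599 + 8.1 = 9.8599 N/mm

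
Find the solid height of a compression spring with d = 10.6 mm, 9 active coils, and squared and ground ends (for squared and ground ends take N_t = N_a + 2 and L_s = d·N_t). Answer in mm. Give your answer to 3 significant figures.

squared and ground ends: N_t = N_a + 2 = 9 + 2 = 11
L_s = d·N_t = 10.6 × 11 = 116.6 mm

117 mm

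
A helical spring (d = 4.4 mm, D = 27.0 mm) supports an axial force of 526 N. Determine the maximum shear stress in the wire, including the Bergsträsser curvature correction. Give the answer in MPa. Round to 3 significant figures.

Spring index C = D/d = 27.0/4.4 = 6.1364
K_B = (4C+2)/(4C−3) = 26.545/21.545 = 1.2321
τ₀ = 8FD/(πd³) = 8·526·27.0/(π·4.4³) = 113616/267.61 = 424.55 MPa
τ_max = K·τ₀ = 1.2321 × 424.55 = 523.08 MPa

523 MPa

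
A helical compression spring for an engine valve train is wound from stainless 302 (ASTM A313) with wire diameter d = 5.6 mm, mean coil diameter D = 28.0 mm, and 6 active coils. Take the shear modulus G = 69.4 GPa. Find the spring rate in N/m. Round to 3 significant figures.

64800 N/m

k = Gd⁴/(8D³N_a) = (69.4×10³ × 5.6⁴) / (8 × 28.0³ × 6)
  = 6.82514e+07 / 1.0537e+06 = 64.773 N/mm = 64773 N/m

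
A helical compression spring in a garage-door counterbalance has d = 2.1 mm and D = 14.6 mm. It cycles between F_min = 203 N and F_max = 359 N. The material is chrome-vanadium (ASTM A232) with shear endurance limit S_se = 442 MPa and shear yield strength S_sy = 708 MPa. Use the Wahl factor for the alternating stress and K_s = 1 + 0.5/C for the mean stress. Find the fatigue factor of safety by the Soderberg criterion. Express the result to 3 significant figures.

0.389

C = D/d = 14.6/2.1 = 6.9524; K_W = (4C−1)/(4C−4)+0.615/C = 1.2145; K_s = 1+0.5/C = 1.0719
F_a = (F_max−F_min)/2 = 78 N; F_m = (F_max+F_min)/2 = 281 N
τ_a = K_W·8F_aD/(πd³) = 1.2145 × 313.13 = 380.29 MPa
τ_m = K_s·8F_mD/(πd³) = 1.0719 × 1128.1 = 1209.2 MPa
Soderberg: 1/n_f = τ_a/S_se + τ_m/S_sy = 380.29/442 + 1209.2/708 = 0.86038 + 1.70793 = 2.5683
n_f = 1/2.5683 = 0.3894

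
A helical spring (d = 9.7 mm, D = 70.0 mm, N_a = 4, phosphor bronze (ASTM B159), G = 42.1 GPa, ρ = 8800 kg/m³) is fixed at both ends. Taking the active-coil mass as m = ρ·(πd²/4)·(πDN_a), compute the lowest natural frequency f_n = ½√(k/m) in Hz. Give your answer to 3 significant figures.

122 Hz

k = Gd⁴/(8D³N_a) = (42.1×10³)(9.7⁴)/(8·70.0³·4) = 33.957 N/mm = 33957 N/m
Wire length L = πDN_a = π·70.0·4 = 879.65 mm
m = ρ·(πd²/4)·L = 8800 × 73.898×10⁻⁶ m² × 0.87965 m = 0.57204 kg
f_n = ½√(k/m) = 0.5·√(33957/0.57204) = 0.5·√(59361) = 121.82 Hz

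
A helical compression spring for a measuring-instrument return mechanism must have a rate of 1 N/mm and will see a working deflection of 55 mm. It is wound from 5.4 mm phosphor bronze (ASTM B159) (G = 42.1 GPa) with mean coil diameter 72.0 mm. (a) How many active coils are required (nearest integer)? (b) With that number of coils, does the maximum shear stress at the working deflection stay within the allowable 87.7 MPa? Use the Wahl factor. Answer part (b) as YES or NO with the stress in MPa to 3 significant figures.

N_a = Gd⁴/(8D³k) = (42.1×10³)(5.4⁴)/(8·72.0³·1) = 11.99 → N_a = 12
Actual rate k = Gd⁴/(8D³·12) = 0.99905 N/mm
Working load F = kδ = 0.99905·55 = 54.948 N
C = 72.0/5.4 = 13.3333; K_W = (4C−1)/(4C−4)+0.615/C = 1.1069
τ_max = K_W·8FD/(πd³) = 1.1069·63.98 = 70.821 MPa
τ_max ≤ 87.7 MPa → acceptable

(a) 12 coils; (b) YES, τ_max = 70.8 MPa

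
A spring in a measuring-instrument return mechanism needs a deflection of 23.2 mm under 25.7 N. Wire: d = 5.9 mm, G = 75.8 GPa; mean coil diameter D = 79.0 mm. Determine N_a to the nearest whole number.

Required rate k = F/δ = 25.7/23.2 = 1.1078 N/mm
N_a = Gd⁴/(8D³k) = (75.8×10³ × 5.9⁴)/(8 × 79.0³ × 1.1078)
    = 9.18496e+07 / 4.36935e+06 = 21.02 → 21 coils

21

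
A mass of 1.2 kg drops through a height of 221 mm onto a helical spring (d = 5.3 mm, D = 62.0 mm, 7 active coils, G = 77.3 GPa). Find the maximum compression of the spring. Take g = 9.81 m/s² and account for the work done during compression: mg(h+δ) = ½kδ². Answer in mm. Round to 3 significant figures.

k = Gd⁴/(8D³N_a) = (77.3×10³)(5.3⁴)/(8·62.0³·7) = 4.57 N/mm
W = mg = 1.2 × 9.81 = 11.772 N
½kδ² − Wδ − Wh = 0 → δ = (W + √(W² + 2kWh))/k
δ = (11.772 + √(138.58 + 23778.9))/4.57 = (11.772 + 154.65)/4.57 = 36.417 mm

36.4 mm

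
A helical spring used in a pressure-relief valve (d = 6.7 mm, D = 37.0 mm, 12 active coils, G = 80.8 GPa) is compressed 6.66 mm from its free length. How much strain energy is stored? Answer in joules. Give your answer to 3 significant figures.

0.743 J

k = Gd⁴/(8D³N_a) = (80.8×10³)(6.7⁴)/(8·37.0³·12) = 33.484 N/mm
U = ½kδ² = 0.5 × 33.484 × 6.66² = 742.6 N·mm = 0.7426 J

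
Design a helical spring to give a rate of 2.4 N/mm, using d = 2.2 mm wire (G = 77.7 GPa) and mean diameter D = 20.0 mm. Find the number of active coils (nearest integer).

12

N_a = Gd⁴/(8D³k) = (77.7×10³ × 2.2⁴)/(8 × 20.0³ × 2.4)
    = 1.82017e+06 / 153600 = 11.85 → 12 coils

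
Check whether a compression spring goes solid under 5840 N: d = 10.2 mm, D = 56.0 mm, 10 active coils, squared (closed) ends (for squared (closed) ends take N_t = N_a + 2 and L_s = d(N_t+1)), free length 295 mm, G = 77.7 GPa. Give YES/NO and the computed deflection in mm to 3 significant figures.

NO, δ = 97.6 mm

k = Gd⁴/(8D³N_a) = (77.7×10³)(10.2⁴)/(8·56.0³·10) = 59.864 N/mm
N_t = 12; L_s = 10.2·13 = 132.6 mm; δ_solid = L₀ − L_s = 295 − 132.6 = 162.4 mm
δ = F/k = 5840/59.864 = 97.554 mm
δ < δ_solid → spring does not go solid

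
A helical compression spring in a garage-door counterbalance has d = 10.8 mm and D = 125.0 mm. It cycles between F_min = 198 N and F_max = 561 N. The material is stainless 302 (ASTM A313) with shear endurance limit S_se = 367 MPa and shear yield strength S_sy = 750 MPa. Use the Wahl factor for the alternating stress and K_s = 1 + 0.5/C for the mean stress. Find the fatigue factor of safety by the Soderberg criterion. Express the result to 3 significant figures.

C = D/d = 125.0/10.8 = 11.5741; K_W = (4C−1)/(4C−4)+0.615/C = 1.1241; K_s = 1+0.5/C = 1.0432
F_a = (F_max−F_min)/2 = 181.5 N; F_m = (F_max+F_min)/2 = 379.5 N
τ_a = K_W·8F_aD/(πd³) = 1.1241 × 45.862 = 51.552 MPa
τ_m = K_s·8F_mD/(πd³) = 1.0432 × 95.894 = 100.04 MPa
Soderberg: 1/n_f = τ_a/S_se + τ_m/S_sy = 51.552/367 + 100.04/750 = 0.14047 + 0.13338 = 0.27385
n_f = 1/0.27385 = 3.652

3.65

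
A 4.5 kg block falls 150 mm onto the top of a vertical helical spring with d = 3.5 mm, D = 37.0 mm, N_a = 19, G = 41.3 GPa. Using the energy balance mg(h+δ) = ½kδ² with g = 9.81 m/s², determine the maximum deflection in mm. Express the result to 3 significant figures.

194 mm

k = Gd⁴/(8D³N_a) = (41.3×10³)(3.5⁴)/(8·37.0³·19) = 0.80496 N/mm
W = mg = 4.5 × 9.81 = 44.145 N
½kδ² − Wδ − Wh = 0 → δ = (W + √(W² + 2kWh))/k
δ = (44.145 + √(1948.8 + 10660.5))/0.80496 = (44.145 + 112.29)/0.80496 = 194.34 mm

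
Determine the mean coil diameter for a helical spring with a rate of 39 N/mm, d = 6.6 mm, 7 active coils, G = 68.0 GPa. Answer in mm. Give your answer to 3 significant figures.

D = (Gd⁴/(8N_a·k))^(1/3) = (68.0×10³·6.6⁴/(8·7·39))^(1/3)
  = (59078.8)^(1/3) = 38.9473 mm

38.9 mm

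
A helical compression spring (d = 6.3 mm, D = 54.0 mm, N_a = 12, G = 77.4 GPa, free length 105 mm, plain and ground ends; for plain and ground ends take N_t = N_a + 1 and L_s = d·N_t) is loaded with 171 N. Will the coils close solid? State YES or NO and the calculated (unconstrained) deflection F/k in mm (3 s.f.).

NO, δ = 21.2 mm

k = Gd⁴/(8D³N_a) = (77.4×10³)(6.3⁴)/(8·54.0³·12) = 8.0659 N/mm
N_t = 13; L_s = 6.3·13 = 81.9 mm; δ_solid = L₀ − L_s = 105 − 81.9 = 23.1 mm
δ = F/k = 171/8.0659 = 21.2 mm
δ < δ_solid → spring does not go solid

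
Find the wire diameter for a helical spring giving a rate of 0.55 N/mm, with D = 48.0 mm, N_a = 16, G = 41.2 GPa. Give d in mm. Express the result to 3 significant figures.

d = (8D³N_a·k / G)^(1/4) = (8·48.0³·16·0.55 / (41.2×10³))^0.25
  = (188.97)^0.25 = 3.7077 mm

3.71 mm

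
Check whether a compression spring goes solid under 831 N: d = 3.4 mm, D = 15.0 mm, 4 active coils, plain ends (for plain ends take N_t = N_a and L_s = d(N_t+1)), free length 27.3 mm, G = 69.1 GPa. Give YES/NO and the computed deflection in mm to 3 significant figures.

NO, δ = 9.72 mm

k = Gd⁴/(8D³N_a) = (69.1×10³)(3.4⁴)/(8·15.0³·4) = 85.501 N/mm
N_t = 4; L_s = 3.4·5 = 17 mm; δ_solid = L₀ − L_s = 27.3 − 17 = 10.3 mm
δ = F/k = 831/85.501 = 9.7192 mm
δ < δ_solid → spring does not go solid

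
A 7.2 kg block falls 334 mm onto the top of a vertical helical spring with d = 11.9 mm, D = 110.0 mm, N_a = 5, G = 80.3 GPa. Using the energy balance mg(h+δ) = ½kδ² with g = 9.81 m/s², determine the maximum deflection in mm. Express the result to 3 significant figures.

k = Gd⁴/(8D³N_a) = (80.3×10³)(11.9⁴)/(8·110.0³·5) = 30.246 N/mm
W = mg = 7.2 × 9.81 = 70.632 N
½kδ² − Wδ − Wh = 0 → δ = (W + √(W² + 2kWh))/k
δ = (70.632 + √(4988.9 + 1.42706e+06))/30.246 = (70.632 + 1196.7)/30.246 = 41.901 mm

41.9 mm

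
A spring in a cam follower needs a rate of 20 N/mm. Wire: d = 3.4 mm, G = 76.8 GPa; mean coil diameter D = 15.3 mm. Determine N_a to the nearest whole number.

N_a = Gd⁴/(8D³k) = (76.8×10³ × 3.4⁴)/(8 × 15.3³ × 20)
    = 1.02631e+07 / 573052 = 17.91 → 18 coils

18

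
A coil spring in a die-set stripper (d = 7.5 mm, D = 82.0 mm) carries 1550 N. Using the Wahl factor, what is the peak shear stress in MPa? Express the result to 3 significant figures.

868 MPa

Spring index C = D/d = 82.0/7.5 = 10.9333
K_W = (4C−1)/(4C−4) + 0.615/C = 42.733/39.733 + 0.0563 = 1.1318
τ₀ = 8FD/(πd³) = 8·1550·82.0/(π·7.5³) = 1.0168e+06/1325.4 = 767.19 MPa
τ_max = K·τ₀ = 1.1318 × 767.19 = 868.27 MPa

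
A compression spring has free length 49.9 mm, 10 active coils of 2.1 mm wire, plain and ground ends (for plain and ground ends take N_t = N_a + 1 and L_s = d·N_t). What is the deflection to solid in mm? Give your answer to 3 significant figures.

26.8 mm

N_t = 11; L_s = 2.1·11 = 23.1 mm
δ_solid = L₀ − L_s = 49.9 − 23.1 = 26.8 mm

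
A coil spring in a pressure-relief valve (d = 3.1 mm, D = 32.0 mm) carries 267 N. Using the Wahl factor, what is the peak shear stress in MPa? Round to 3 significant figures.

Spring index C = D/d = 32.0/3.1 = 10.3226
K_W = (4C−1)/(4C−4) + 0.615/C = 40.290/37.290 + 0.0596 = 1.1400
τ₀ = 8FD/(πd³) = 8·267·32.0/(π·3.1³) = 68352/93.591 = 730.33 MPa
τ_max = K·τ₀ = 1.1400 × 730.33 = 832.59 MPa

833 MPa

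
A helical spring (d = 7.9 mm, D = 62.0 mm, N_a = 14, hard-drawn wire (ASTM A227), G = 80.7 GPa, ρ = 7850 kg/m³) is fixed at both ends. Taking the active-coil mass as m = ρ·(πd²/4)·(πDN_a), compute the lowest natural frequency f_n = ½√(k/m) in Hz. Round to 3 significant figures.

53.0 Hz

k = Gd⁴/(8D³N_a) = (80.7×10³)(7.9⁴)/(8·62.0³·14) = 11.776 N/mm = 11776 N/m
Wire length L = πDN_a = π·62.0·14 = 2726.9 mm
m = ρ·(πd²/4)·L = 7850 × 49.017×10⁻⁶ m² × 2.7269 m = 1.0493 kg
f_n = ½√(k/m) = 0.5·√(11776/1.0493) = 0.5·√(11223) = 52.969 Hz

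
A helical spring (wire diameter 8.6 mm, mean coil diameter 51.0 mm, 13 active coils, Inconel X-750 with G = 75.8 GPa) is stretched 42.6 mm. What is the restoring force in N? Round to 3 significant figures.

k = Gd⁴/(8D³N_a) = (75.8×10³)(8.6⁴)/(8·51.0³·13) = 30.055 N/mm
F = k·δ = 30.055 × 42.6 = 1280.4 N

1280 N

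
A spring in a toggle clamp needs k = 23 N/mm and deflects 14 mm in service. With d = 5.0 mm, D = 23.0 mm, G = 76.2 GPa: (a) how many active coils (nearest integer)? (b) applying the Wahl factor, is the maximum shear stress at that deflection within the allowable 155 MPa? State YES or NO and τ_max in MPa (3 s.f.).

N_a = Gd⁴/(8D³k) = (76.2×10³)(5.0⁴)/(8·23.0³·23) = 21.27 → N_a = 21
Actual rate k = Gd⁴/(8D³·21) = 23.299 N/mm
Working load F = kδ = 23.299·14 = 326.19 N
C = 23.0/5.0 = 4.6000; K_W = (4C−1)/(4C−4)+0.615/C = 1.3420
τ_max = K_W·8FD/(πd³) = 1.3420·152.84 = 205.11 MPa
τ_max > 155 MPa → exceeds allowable

(a) 21 coils; (b) NO, τ_max = 205 MPa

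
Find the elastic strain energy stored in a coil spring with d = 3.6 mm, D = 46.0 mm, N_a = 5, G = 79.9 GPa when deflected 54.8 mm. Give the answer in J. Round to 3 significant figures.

5.18 J

k = Gd⁴/(8D³N_a) = (79.9×10³)(3.6⁴)/(8·46.0³·5) = 3.4469 N/mm
U = ½kδ² = 0.5 × 3.4469 × 54.8² = 5175.5 N·mm = 5.1755 J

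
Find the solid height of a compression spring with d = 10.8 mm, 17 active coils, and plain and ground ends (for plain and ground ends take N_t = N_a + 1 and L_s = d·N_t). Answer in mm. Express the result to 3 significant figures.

plain and ground ends: N_t = N_a + 1 = 17 + 1 = 18
L_s = d·N_t = 10.8 × 18 = 194.4 mm

194 mm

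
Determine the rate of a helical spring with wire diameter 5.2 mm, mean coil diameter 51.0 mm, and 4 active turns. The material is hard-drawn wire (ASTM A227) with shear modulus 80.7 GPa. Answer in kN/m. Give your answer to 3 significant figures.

13.9 kN/m

k = Gd⁴/(8D³N_a) = (80.7×10³ × 5.2⁴) / (8 × 51.0³ × 4)
  = 5.90047e+07 / 4.24483e+06 = 13.9 N/mm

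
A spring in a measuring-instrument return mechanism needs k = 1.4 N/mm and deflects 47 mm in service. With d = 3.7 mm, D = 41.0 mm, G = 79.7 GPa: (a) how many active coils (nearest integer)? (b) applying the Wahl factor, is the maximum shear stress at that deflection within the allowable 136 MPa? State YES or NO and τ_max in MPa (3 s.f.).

N_a = Gd⁴/(8D³k) = (79.7×10³)(3.7⁴)/(8·41.0³·1.4) = 19.35 → N_a = 19
Actual rate k = Gd⁴/(8D³·19) = 1.4258 N/mm
Working load F = kδ = 1.4258·47 = 67.014 N
C = 41.0/3.7 = 11.0811; K_W = (4C−1)/(4C−4)+0.615/C = 1.1299
τ_max = K_W·8FD/(πd³) = 1.1299·138.13 = 156.07 MPa
τ_max > 136 MPa → exceeds allowable

(a) 19 coils; (b) NO, τ_max = 156 MPa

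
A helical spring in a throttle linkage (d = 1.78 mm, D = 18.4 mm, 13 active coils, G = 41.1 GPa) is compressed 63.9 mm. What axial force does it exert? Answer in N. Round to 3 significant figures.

k = Gd⁴/(8D³N_a) = (41.1×10³)(1.78⁴)/(8·18.4³·13) = 0.63685 N/mm
F = k·δ = 0.63685 × 63.9 = 40.695 N

40.7 N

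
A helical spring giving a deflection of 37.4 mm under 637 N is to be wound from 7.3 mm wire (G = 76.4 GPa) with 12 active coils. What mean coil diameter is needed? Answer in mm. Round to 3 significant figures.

Required rate k = F/δ = 637/37.4 = 17.032 N/mm
D = (Gd⁴/(8N_a·k))^(1/3) = (76.4×10³·7.3⁴/(8·12·17.032))^(1/3)
  = (132692)^(1/3) = 51.0053 mm

51.0 mm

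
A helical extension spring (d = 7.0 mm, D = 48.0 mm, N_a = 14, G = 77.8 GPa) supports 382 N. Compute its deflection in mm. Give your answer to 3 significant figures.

k = Gd⁴/(8D³N_a) = (77.8×10³)(7.0⁴)/(8·48.0³·14) = 15.081 N/mm
δ = F/k = 382 / 15.081 = 25.33 mm

25.3 mm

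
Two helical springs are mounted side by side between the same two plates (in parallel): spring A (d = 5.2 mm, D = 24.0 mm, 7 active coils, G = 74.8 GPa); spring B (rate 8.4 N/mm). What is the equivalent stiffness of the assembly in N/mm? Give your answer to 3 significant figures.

k_A = Gd⁴/(8D³N_a) = (74.8×10³)(5.2⁴)/(8·24.0³·7) = 70.647 N/mm
Parallel: k_eq = 70.647 + 8.4 = 79.047 N/mm

79.0 N/mm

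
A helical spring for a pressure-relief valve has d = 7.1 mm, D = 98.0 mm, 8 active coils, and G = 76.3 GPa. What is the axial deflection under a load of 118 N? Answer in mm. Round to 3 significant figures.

36.7 mm

k = Gd⁴/(8D³N_a) = (76.3×10³)(7.1⁴)/(8·98.0³·8) = 3.2188 N/mm
δ = F/k = 118 / 3.2188 = 36.659 mm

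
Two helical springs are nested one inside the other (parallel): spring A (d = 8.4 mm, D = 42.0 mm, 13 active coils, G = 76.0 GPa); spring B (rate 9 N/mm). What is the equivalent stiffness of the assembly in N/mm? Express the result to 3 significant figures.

58.1 N/mm

k_A = Gd⁴/(8D³N_a) = (76.0×10³)(8.4⁴)/(8·42.0³·13) = 49.108 N/mm
Parallel: k_eq = 49.108 + 9 = 58.108 N/mm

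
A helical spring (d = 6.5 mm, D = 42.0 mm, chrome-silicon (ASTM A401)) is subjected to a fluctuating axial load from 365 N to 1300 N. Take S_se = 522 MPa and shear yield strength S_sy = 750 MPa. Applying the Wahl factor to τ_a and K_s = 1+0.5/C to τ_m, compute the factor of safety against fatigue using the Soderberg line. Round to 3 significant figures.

C = D/d = 42.0/6.5 = 6.4615; K_W = (4C−1)/(4C−4)+0.615/C = 1.2325; K_s = 1+0.5/C = 1.0774
F_a = (F_max−F_min)/2 = 467.5 N; F_m = (F_max+F_min)/2 = 832.5 N
τ_a = K_W·8F_aD/(πd³) = 1.2325 × 182.07 = 224.4 MPa
τ_m = K_s·8F_mD/(πd³) = 1.0774 × 324.22 = 349.3 MPa
Soderberg: 1/n_f = τ_a/S_se + τ_m/S_sy = 224.4/522 + 349.3/750 = 0.42988 + 0.46574 = 0.89562
n_f = 1/0.89562 = 1.117

1.12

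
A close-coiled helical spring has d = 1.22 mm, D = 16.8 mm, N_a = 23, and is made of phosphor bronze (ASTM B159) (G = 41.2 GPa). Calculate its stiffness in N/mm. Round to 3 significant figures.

k = Gd⁴/(8D³N_a) = (41.2×10³ × 1.22⁴) / (8 × 16.8³ × 23)
  = 91271.8 / 872460 = 0.10461 N/mm

0.105 N/mm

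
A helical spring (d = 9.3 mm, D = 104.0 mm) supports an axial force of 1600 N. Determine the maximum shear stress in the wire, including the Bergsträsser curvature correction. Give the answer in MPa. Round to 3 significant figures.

590 MPa

Spring index C = D/d = 104.0/9.3 = 11.1828
K_B = (4C+2)/(4C−3) = 46.731/41.731 = 1.1198
τ₀ = 8FD/(πd³) = 8·1600·104.0/(π·9.3³) = 1.3312e+06/2527 = 526.8 MPa
τ_max = K·τ₀ = 1.1198 × 526.8 = 589.92 MPa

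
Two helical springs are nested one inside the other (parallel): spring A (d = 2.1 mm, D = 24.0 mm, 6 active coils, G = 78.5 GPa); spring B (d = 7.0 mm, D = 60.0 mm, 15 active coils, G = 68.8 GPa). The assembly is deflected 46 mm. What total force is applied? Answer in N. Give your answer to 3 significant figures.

k_A = Gd⁴/(8D³N_a) = (78.5×10³)(2.1⁴)/(8·24.0³·6) = 2.3008 N/mm
k_B = Gd⁴/(8D³N_a) = (68.8×10³)(7.0⁴)/(8·60.0³·15) = 6.373 N/mm
Parallel: k_eq = 2.3008 + 6.373 = 8.6738 N/mm
F = k_eq·δ = 8.6738·46 = 398.99 N

399 N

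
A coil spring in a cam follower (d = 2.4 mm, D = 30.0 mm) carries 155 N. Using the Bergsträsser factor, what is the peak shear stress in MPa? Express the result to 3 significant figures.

948 MPa

Spring index C = D/d = 30.0/2.4 = 12.5000
K_B = (4C+2)/(4C−3) = 52.000/47.000 = 1.1064
τ₀ = 8FD/(πd³) = 8·155·30.0/(π·2.4³) = 37200/43.429 = 856.56 MPa
τ_max = K·τ₀ = 1.1064 × 856.56 = 947.69 MPa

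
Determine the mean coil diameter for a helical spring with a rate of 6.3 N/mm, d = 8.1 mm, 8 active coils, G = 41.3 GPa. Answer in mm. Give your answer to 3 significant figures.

76.1 mm

D = (Gd⁴/(8N_a·k))^(1/3) = (41.3×10³·8.1⁴/(8·8·6.3))^(1/3)
  = (440930)^(1/3) = 76.1126 mm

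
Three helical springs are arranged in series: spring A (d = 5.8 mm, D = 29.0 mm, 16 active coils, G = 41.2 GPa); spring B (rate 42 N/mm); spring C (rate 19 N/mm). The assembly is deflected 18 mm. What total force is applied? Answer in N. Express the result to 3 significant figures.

126 N

k_A = Gd⁴/(8D³N_a) = (41.2×10³)(5.8⁴)/(8·29.0³·16) = 14.935 N/mm
Series: 1/k_eq = 1/14.935 + 1/42 + 1/19 = 0.1434; k_eq = 6.9736 N/mm
F = k_eq·δ = 6.9736·18 = 125.52 N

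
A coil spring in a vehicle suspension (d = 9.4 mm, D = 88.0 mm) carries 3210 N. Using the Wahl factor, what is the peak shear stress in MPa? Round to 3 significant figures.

Spring index C = D/d = 88.0/9.4 = 9.3617
K_W = (4C−1)/(4C−4) + 0.615/C = 36.447/33.447 + 0.0657 = 1.1554
τ₀ = 8FD/(πd³) = 8·3210·88.0/(π·9.4³) = 2.25984e+06/2609.4 = 866.05 MPa
τ_max = K·τ₀ = 1.1554 × 866.05 = 1000.6 MPa

1000 MPa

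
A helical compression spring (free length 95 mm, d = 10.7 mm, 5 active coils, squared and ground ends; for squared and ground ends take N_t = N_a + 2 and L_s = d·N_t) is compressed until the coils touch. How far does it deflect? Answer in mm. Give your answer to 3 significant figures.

N_t = 7; L_s = 10.7·7 = 74.9 mm
δ_solid = L₀ − L_s = 95 − 74.9 = 20.1 mm

20.1 mm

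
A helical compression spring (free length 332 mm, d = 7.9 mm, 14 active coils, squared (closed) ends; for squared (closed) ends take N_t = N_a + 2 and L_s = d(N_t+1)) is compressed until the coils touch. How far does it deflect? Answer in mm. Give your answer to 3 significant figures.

198 mm

N_t = 16; L_s = 7.9·17 = 134.3 mm
δ_solid = L₀ − L_s = 332 − 134.3 = 197.7 mm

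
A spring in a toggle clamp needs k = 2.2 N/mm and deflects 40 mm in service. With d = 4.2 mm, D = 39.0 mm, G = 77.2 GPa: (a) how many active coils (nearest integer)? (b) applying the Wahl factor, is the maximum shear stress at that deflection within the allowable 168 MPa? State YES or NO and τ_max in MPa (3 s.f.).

N_a = Gd⁴/(8D³k) = (77.2×10³)(4.2⁴)/(8·39.0³·2.2) = 23.01 → N_a = 23
Actual rate k = Gd⁴/(8D³·23) = 2.2009 N/mm
Working load F = kδ = 2.2009·40 = 88.037 N
C = 39.0/4.2 = 9.2857; K_W = (4C−1)/(4C−4)+0.615/C = 1.1567
τ_max = K_W·8FD/(πd³) = 1.1567·118.01 = 136.51 MPa
τ_max ≤ 168 MPa → acceptable

(a) 23 coils; (b) YES, τ_max = 137 MPa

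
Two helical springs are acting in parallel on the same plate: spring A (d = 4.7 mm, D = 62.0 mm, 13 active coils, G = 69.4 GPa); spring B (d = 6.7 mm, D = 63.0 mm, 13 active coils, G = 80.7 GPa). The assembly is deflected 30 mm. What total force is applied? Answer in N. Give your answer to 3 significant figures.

229 N

k_A = Gd⁴/(8D³N_a) = (69.4×10³)(4.7⁴)/(8·62.0³·13) = 1.3663 N/mm
k_B = Gd⁴/(8D³N_a) = (80.7×10³)(6.7⁴)/(8·63.0³·13) = 6.2534 N/mm
Parallel: k_eq = 1.3663 + 6.2534 = 7.6197 N/mm
F = k_eq·δ = 7.6197·30 = 228.59 N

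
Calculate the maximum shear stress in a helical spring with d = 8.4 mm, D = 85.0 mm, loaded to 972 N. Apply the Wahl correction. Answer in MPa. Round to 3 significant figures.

Spring index C = D/d = 85.0/8.4 = 10.1190
K_W = (4C−1)/(4C−4) + 0.615/C = 39.476/36.476 + 0.0608 = 1.1430
τ₀ = 8FD/(πd³) = 8·972·85.0/(π·8.4³) = 660960/1862 = 354.97 MPa
τ_max = K·τ₀ = 1.1430 × 354.97 = 405.73 MPa

406 MPa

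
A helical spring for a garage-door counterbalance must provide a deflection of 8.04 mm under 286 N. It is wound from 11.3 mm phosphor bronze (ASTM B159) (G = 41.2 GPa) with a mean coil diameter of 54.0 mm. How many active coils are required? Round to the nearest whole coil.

Required rate k = F/δ = 286/8.04 = 35.572 N/mm
N_a = Gd⁴/(8D³k) = (41.2×10³ × 11.3⁴)/(8 × 54.0³ × 35.572)
    = 6.71755e+08 / 4.48107e+07 = 14.99 → 15 coils

15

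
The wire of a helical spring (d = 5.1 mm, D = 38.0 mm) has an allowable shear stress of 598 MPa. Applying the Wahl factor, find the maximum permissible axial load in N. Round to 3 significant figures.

C = D/d = 38.0/5.1 = 7.4510
K_W = (4C−1)/(4C−4) + 0.615/C = 28.804/25.804 + 0.0825 = 1.1988
τ_max = K·8FD/(πd³) → F_max = τ_allow·πd³/(8DK)
F_max = 598·π·5.1³/(8·38.0·1.1988) = 2.4921e+05/364.44 = 683.82 N

684 N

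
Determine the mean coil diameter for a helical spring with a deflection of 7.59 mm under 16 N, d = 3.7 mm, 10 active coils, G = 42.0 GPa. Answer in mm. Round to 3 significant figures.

Required rate k = F/δ = 16/7.59 = 2.108 N/mm
D = (Gd⁴/(8N_a·k))^(1/3) = (42.0×10³·3.7⁴/(8·10·2.108))^(1/3)
  = (46675.4)^(1/3) = 36.0050 mm

36.0 mm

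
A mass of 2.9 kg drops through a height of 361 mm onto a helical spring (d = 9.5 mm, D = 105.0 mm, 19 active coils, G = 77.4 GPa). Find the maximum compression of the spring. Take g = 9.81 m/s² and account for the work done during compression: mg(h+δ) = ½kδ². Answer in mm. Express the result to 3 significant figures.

k = Gd⁴/(8D³N_a) = (77.4×10³)(9.5⁴)/(8·105.0³·19) = 3.5828 N/mm
W = mg = 2.9 × 9.81 = 28.449 N
½kδ² − Wδ − Wh = 0 → δ = (W + √(W² + 2kWh))/k
δ = (28.449 + √(809.35 + 73591.6))/3.5828 = (28.449 + 272.77)/3.5828 = 84.072 mm

84.1 mm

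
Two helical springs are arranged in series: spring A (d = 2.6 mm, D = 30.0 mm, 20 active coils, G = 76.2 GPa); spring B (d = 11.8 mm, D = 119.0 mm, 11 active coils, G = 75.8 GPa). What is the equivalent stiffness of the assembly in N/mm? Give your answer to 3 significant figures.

k_A = Gd⁴/(8D³N_a) = (76.2×10³)(2.6⁴)/(8·30.0³·20) = 0.80605 N/mm
k_B = Gd⁴/(8D³N_a) = (75.8×10³)(11.8⁴)/(8·119.0³·11) = 9.91 N/mm
Series: 1/k_eq = 1/0.80605 + 1/9.91 = 1.3415; k_eq = 0.74542 N/mm

0.745 N/mm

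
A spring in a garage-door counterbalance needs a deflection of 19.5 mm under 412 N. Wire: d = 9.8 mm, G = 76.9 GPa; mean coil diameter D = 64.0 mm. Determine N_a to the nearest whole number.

Required rate k = F/δ = 412/19.5 = 21.128 N/mm
N_a = Gd⁴/(8D³k) = (76.9×10³ × 9.8⁴)/(8 × 64.0³ × 21.128)
    = 7.09301e+08 / 4.43091e+07 = 16.01 → 16 coils

16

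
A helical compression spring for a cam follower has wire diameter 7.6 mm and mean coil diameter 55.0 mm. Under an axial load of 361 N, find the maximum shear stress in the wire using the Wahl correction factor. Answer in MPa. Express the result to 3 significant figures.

139 MPa

Spring index C = D/d = 55.0/7.6 = 7.2368
K_W = (4C−1)/(4C−4) + 0.615/C = 27.947/24.947 + 0.0850 = 1.2052
τ₀ = 8FD/(πd³) = 8·361·55.0/(π·7.6³) = 158840/1379.1 = 115.18 MPa
τ_max = K·τ₀ = 1.2052 × 115.18 = 138.82 MPa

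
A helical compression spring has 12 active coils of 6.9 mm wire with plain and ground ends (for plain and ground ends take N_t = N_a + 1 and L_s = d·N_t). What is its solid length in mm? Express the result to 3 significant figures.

plain and ground ends: N_t = N_a + 1 = 12 + 1 = 13
L_s = d·N_t = 6.9 × 13 = 89.7 mm

89.7 mm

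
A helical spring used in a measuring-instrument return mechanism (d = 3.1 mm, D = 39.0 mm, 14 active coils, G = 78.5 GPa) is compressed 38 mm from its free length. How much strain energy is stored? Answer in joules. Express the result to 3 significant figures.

0.788 J

k = Gd⁴/(8D³N_a) = (78.5×10³)(3.1⁴)/(8·39.0³·14) = 1.0912 N/mm
U = ½kδ² = 0.5 × 1.0912 × 38² = 787.85 N·mm = 0.78785 J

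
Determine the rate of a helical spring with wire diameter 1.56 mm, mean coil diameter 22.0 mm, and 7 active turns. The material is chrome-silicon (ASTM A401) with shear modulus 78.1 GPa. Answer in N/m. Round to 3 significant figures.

776 N/m

k = Gd⁴/(8D³N_a) = (78.1×10³ × 1.56⁴) / (8 × 22.0³ × 7)
  = 462540 / 596288 = 0.7757 N/mm = 775.7 N/m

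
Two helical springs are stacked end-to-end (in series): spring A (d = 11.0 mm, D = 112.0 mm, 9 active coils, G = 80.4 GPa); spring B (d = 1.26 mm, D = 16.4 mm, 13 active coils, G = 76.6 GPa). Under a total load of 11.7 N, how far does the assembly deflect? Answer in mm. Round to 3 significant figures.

k_A = Gd⁴/(8D³N_a) = (80.4×10³)(11.0⁴)/(8·112.0³·9) = 11.637 N/mm
k_B = Gd⁴/(8D³N_a) = (76.6×10³)(1.26⁴)/(8·16.4³·13) = 0.42087 N/mm
Series: 1/k_eq = 1/11.637 + 1/0.42087 = 2.462; k_eq = 0.40618 N/mm
δ = F/k_eq = 11.7/0.40618 = 28.805 mm

28.8 mm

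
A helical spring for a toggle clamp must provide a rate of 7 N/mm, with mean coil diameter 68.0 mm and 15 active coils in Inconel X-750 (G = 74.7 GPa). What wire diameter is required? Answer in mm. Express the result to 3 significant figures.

d = (8D³N_a·k / G)^(1/4) = (8·68.0³·15·7 / (74.7×10³))^0.25
  = (3535.8)^0.25 = 7.7112 mm

7.71 mm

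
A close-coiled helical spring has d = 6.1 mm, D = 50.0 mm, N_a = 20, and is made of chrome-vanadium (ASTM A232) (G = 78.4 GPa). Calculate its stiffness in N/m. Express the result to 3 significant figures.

5430 N/m

k = Gd⁴/(8D³N_a) = (78.4×10³ × 6.1⁴) / (8 × 50.0³ × 20)
  = 1.08551e+08 / 2e+07 = 5.4276 N/mm = 5427.6 N/m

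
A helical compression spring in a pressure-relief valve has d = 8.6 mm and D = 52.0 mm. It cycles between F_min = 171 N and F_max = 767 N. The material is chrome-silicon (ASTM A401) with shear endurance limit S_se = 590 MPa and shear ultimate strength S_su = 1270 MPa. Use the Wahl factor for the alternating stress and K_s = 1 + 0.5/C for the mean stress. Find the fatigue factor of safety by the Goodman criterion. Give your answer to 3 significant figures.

4.66

C = D/d = 52.0/8.6 = 6.0465; K_W = (4C−1)/(4C−4)+0.615/C = 1.2503; K_s = 1+0.5/C = 1.0827
F_a = (F_max−F_min)/2 = 298 N; F_m = (F_max+F_min)/2 = 469 N
τ_a = K_W·8F_aD/(πd³) = 1.2503 × 62.039 = 77.569 MPa
τ_m = K_s·8F_mD/(πd³) = 1.0827 × 97.638 = 105.71 MPa
Goodman: 1/n_f = τ_a/S_se + τ_m/S_su = 77.569/590 + 105.71/1270 = 0.13147 + 0.08324 = 0.21471
n_f = 1/0.21471 = 4.657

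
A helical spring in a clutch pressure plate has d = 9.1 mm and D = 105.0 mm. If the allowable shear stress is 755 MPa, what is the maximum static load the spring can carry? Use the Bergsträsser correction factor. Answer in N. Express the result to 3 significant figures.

C = D/d = 105.0/9.1 = 11.5385
K_B = (4C+2)/(4C−3) = 48.154/43.154 = 1.1159
τ_max = K·8FD/(πd³) → F_max = τ_allow·πd³/(8DK)
F_max = 755·π·9.1³/(8·105.0·1.1159) = 1.7874e+06/937.33 = 1906.9 N

1910 N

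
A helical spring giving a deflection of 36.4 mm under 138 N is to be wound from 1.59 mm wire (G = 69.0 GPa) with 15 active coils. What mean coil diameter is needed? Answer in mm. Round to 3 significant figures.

9.90 mm

Required rate k = F/δ = 138/36.4 = 3.7912 N/mm
D = (Gd⁴/(8N_a·k))^(1/3) = (69.0×10³·1.59⁴/(8·15·3.7912))^(1/3)
  = (969.346)^(1/3) = 9.8968 mm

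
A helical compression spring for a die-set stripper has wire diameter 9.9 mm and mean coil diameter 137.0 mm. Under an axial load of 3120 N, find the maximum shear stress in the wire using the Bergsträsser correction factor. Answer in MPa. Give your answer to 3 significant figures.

Spring index C = D/d = 137.0/9.9 = 13.8384
K_B = (4C+2)/(4C−3) = 57.354/52.354 = 1.0955
τ₀ = 8FD/(πd³) = 8·3120·137.0/(π·9.9³) = 3.41952e+06/3048.3 = 1121.8 MPa
τ_max = K·τ₀ = 1.0955 × 1121.8 = 1228.9 MPa

1230 MPa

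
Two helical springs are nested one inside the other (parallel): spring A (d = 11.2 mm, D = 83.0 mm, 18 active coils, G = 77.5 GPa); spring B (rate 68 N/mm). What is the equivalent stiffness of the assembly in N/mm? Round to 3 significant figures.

82.8 N/mm

k_A = Gd⁴/(8D³N_a) = (77.5×10³)(11.2⁴)/(8·83.0³·18) = 14.811 N/mm
Parallel: k_eq = 14.811 + 68 = 82.811 N/mm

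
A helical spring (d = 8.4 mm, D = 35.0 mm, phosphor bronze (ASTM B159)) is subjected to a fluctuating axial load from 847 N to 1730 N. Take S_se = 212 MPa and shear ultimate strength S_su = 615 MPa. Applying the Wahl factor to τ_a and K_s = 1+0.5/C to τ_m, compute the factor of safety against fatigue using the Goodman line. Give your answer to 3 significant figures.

1.27

C = D/d = 35.0/8.4 = 4.1667; K_W = (4C−1)/(4C−4)+0.615/C = 1.3844; K_s = 1+0.5/C = 1.1200
F_a = (F_max−F_min)/2 = 441.5 N; F_m = (F_max+F_min)/2 = 1288.5 N
τ_a = K_W·8F_aD/(πd³) = 1.3844 × 66.39 = 91.913 MPa
τ_m = K_s·8F_mD/(πd³) = 1.1200 × 193.76 = 217.01 MPa
Goodman: 1/n_f = τ_a/S_se + τ_m/S_su = 91.913/212 + 217.01/615 = 0.43355 + 0.35286 = 0.78641
n_f = 1/0.78641 = 1.272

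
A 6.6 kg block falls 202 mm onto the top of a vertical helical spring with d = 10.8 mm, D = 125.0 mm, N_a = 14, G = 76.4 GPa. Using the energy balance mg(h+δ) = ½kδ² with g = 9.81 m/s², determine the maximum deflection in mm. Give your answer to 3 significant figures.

89.1 mm

k = Gd⁴/(8D³N_a) = (76.4×10³)(10.8⁴)/(8·125.0³·14) = 4.7516 N/mm
W = mg = 6.6 × 9.81 = 64.746 N
½kδ² − Wδ − Wh = 0 → δ = (W + √(W² + 2kWh))/k
δ = (64.746 + √(4192 + 124290))/4.7516 = (64.746 + 358.44)/4.7516 = 89.062 mm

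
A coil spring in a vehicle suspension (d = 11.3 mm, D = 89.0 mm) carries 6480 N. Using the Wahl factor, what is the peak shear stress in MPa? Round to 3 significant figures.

1210 MPa

Spring index C = D/d = 89.0/11.3 = 7.8761
K_W = (4C−1)/(4C−4) + 0.615/C = 30.504/27.504 + 0.0781 = 1.1872
τ₀ = 8FD/(πd³) = 8·6480·89.0/(π·11.3³) = 4.61376e+06/4533 = 1017.8 MPa
τ_max = K·τ₀ = 1.1872 × 1017.8 = 1208.3 MPa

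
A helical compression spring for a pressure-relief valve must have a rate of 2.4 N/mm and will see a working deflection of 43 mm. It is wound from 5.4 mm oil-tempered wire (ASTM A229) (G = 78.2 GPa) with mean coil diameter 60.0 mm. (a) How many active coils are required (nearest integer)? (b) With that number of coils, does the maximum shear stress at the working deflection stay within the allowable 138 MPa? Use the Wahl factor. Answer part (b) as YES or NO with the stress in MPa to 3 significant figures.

N_a = Gd⁴/(8D³k) = (78.2×10³)(5.4⁴)/(8·60.0³·2.4) = 16.03 → N_a = 16
Actual rate k = Gd⁴/(8D³·16) = 2.405 N/mm
Working load F = kδ = 2.405·43 = 103.42 N
C = 60.0/5.4 = 11.1111; K_W = (4C−1)/(4C−4)+0.615/C = 1.1295
τ_max = K_W·8FD/(πd³) = 1.1295·100.35 = 113.34 MPa
τ_max ≤ 138 MPa → acceptable

(a) 16 coils; (b) YES, τ_max = 113 MPa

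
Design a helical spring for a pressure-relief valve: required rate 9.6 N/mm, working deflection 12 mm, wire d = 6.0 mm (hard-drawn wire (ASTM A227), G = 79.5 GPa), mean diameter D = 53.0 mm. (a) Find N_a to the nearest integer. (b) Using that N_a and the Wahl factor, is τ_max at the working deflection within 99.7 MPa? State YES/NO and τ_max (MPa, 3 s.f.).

N_a = Gd⁴/(8D³k) = (79.5×10³)(6.0⁴)/(8·53.0³·9.6) = 9.011 → N_a = 9
Actual rate k = Gd⁴/(8D³·9) = 9.612 N/mm
Working load F = kδ = 9.612·12 = 115.34 N
C = 53.0/6.0 = 8.8333; K_W = (4C−1)/(4C−4)+0.615/C = 1.1654
τ_max = K_W·8FD/(πd³) = 1.1654·72.07 = 83.988 MPa
τ_max ≤ 99.7 MPa → acceptable

(a) 9 coils; (b) YES, τ_max = 84.0 MPa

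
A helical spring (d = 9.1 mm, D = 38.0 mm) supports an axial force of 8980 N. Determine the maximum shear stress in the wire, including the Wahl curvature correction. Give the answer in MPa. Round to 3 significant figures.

Spring index C = D/d = 38.0/9.1 = 4.1758
K_W = (4C−1)/(4C−4) + 0.615/C = 15.703/12.703 + 0.1473 = 1.3834
τ₀ = 8FD/(πd³) = 8·8980·38.0/(π·9.1³) = 2.72992e+06/2367.4 = 1153.1 MPa
τ_max = K·τ₀ = 1.3834 × 1153.1 = 1595.3 MPa

1600 MPa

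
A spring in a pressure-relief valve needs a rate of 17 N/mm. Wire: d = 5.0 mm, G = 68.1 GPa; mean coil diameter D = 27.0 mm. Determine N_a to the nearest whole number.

N_a = Gd⁴/(8D³k) = (68.1×10³ × 5.0⁴)/(8 × 27.0³ × 17)
    = 4.25625e+07 / 2.67689e+06 = 15.9 → 16 coils

16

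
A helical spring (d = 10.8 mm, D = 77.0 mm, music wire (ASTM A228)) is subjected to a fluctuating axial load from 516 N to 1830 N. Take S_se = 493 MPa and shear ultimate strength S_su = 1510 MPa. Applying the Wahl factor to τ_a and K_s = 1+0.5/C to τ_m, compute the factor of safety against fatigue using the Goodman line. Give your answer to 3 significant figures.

2.63

C = D/d = 77.0/10.8 = 7.1296; K_W = (4C−1)/(4C−4)+0.615/C = 1.2086; K_s = 1+0.5/C = 1.0701
F_a = (F_max−F_min)/2 = 657 N; F_m = (F_max+F_min)/2 = 1173 N
τ_a = K_W·8F_aD/(πd³) = 1.2086 × 102.26 = 123.6 MPa
τ_m = K_s·8F_mD/(πd³) = 1.0701 × 182.58 = 195.39 MPa
Goodman: 1/n_f = τ_a/S_se + τ_m/S_su = 123.6/493 + 195.39/1510 = 0.25071 + 0.12939 = 0.3801
n_f = 1/0.3801 = 2.631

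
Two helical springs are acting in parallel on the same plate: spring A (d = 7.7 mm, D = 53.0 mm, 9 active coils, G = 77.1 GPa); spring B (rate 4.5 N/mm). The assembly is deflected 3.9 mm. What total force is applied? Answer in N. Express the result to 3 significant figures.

k_A = Gd⁴/(8D³N_a) = (77.1×10³)(7.7⁴)/(8·53.0³·9) = 25.285 N/mm
Parallel: k_eq = 25.285 + 4.5 = 29.785 N/mm
F = k_eq·δ = 29.785·3.9 = 116.16 N

116 N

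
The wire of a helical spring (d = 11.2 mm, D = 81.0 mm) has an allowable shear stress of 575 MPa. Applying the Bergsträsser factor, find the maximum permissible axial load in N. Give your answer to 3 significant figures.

3280 N

C = D/d = 81.0/11.2 = 7.2321
K_B = (4C+2)/(4C−3) = 30.929/25.929 = 1.1928
τ_max = K·8FD/(πd³) → F_max = τ_allow·πd³/(8DK)
F_max = 575·π·11.2³/(8·81.0·1.1928) = 2.5379e+06/772.96 = 3283.3 N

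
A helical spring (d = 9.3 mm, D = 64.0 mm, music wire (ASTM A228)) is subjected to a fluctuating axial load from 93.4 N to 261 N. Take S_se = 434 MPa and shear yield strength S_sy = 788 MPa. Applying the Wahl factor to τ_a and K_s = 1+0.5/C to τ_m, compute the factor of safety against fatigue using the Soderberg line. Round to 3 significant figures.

10.4

C = D/d = 64.0/9.3 = 6.8817; K_W = (4C−1)/(4C−4)+0.615/C = 1.2169; K_s = 1+0.5/C = 1.0727
F_a = (F_max−F_min)/2 = 83.8 N; F_m = (F_max+F_min)/2 = 177.2 N
τ_a = K_W·8F_aD/(πd³) = 1.2169 × 16.979 = 20.662 MPa
τ_m = K_s·8F_mD/(πd³) = 1.0727 × 35.903 = 38.512 MPa
Soderberg: 1/n_f = τ_a/S_se + τ_m/S_sy = 20.662/434 + 38.512/788 = 0.04761 + 0.04887 = 0.09648
n_f = 1/0.09648 = 10.36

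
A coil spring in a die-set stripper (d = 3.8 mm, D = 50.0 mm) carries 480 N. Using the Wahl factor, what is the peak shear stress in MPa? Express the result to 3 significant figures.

1230 MPa

Spring index C = D/d = 50.0/3.8 = 13.1579
K_W = (4C−1)/(4C−4) + 0.615/C = 51.632/48.632 + 0.0467 = 1.1084
τ₀ = 8FD/(πd³) = 8·480·50.0/(π·3.8³) = 192000/172.39 = 1113.8 MPa
τ_max = K·τ₀ = 1.1084 × 1113.8 = 1234.5 MPa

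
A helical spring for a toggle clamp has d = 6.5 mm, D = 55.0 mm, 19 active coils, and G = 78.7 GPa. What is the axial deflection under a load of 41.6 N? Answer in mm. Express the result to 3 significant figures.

7.49 mm

k = Gd⁴/(8D³N_a) = (78.7×10³)(6.5⁴)/(8·55.0³·19) = 5.5552 N/mm
δ = F/k = 41.6 / 5.5552 = 7.4885 mm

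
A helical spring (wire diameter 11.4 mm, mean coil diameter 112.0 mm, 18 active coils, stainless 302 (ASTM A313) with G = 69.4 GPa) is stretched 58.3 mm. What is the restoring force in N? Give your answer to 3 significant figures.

k = Gd⁴/(8D³N_a) = (69.4×10³)(11.4⁴)/(8·112.0³·18) = 5.7938 N/mm
F = k·δ = 5.7938 × 58.3 = 337.78 N

338 N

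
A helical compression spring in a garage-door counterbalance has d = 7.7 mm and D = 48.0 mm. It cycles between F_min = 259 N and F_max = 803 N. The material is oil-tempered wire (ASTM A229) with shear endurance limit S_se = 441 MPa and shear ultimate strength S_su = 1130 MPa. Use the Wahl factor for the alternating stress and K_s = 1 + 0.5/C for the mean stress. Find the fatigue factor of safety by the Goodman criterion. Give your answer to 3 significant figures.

C = D/d = 48.0/7.7 = 6.2338; K_W = (4C−1)/(4C−4)+0.615/C = 1.2420; K_s = 1+0.5/C = 1.0802
F_a = (F_max−F_min)/2 = 272 N; F_m = (F_max+F_min)/2 = 531 N
τ_a = K_W·8F_aD/(πd³) = 1.2420 × 72.825 = 90.445 MPa
τ_m = K_s·8F_mD/(πd³) = 1.0802 × 142.17 = 153.57 MPa
Goodman: 1/n_f = τ_a/S_se + τ_m/S_su = 90.445/441 + 153.57/1130 = 0.20509 + 0.13590 = 0.34099
n_f = 1/0.34099 = 2.933

2.93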